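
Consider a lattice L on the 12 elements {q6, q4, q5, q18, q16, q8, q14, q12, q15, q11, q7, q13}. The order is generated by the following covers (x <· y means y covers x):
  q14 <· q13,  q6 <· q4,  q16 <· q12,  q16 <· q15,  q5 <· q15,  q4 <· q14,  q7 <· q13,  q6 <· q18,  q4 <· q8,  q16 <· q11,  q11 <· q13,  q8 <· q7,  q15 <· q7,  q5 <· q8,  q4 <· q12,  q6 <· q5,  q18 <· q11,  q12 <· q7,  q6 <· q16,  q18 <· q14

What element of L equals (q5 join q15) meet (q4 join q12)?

q5 ∨ q15 = q15
q4 ∨ q12 = q12
q15 ∧ q12 = q16

q16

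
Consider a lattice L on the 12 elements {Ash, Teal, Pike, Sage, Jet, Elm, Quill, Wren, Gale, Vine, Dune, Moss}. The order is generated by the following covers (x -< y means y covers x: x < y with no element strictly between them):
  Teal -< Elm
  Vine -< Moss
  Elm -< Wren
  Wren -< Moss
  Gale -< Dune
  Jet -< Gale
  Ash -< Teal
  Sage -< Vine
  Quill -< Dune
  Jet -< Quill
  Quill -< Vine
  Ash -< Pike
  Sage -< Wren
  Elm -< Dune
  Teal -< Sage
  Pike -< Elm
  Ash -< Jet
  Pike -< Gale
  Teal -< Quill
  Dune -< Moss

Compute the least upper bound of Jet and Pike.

Gale

Common upper bounds of {Jet, Pike}: Dune, Gale, Moss.
The least among these is Gale.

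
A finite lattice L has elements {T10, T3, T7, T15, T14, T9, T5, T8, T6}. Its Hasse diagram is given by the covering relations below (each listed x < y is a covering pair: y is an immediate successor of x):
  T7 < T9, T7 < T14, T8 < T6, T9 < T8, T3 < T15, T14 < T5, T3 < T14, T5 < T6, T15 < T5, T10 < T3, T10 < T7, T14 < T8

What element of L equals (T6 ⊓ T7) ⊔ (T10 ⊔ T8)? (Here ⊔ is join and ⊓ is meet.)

T6 ∧ T7 = T7
T10 ∨ T8 = T8
T7 ∨ T8 = T8

T8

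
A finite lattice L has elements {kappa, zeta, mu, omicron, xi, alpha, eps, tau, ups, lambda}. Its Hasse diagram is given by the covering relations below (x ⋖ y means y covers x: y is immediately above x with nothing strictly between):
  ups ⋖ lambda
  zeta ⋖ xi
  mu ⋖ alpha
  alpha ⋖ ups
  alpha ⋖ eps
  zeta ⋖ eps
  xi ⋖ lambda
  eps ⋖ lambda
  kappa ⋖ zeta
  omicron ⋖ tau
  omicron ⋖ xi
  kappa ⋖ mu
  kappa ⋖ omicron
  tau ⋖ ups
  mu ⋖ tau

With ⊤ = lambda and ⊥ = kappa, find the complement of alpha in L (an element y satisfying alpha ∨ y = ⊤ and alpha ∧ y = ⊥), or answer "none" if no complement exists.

Need y with alpha ∨ y = lambda and alpha ∧ y = kappa.
Checking each element gives: xi.

xi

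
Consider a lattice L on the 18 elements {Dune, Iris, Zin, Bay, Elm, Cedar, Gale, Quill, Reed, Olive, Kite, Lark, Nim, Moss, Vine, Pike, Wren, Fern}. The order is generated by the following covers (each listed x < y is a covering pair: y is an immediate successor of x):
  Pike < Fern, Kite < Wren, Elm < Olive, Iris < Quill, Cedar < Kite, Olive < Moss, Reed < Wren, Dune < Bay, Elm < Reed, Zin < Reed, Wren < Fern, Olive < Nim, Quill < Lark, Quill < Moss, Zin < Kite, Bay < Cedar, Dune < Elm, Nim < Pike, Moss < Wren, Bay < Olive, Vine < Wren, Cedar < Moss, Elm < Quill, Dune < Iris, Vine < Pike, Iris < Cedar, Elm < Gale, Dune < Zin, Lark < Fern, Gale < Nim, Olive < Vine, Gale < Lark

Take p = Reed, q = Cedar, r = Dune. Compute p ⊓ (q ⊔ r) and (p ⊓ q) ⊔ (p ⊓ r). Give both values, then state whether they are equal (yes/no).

q ⊔ r = Cedar, so p ⊓ (q ⊔ r) = Reed ⊓ Cedar = Dune.
p ⊓ q = Dune and p ⊓ r = Dune, so (p ⊓ q) ⊔ (p ⊓ r) = Dune ⊔ Dune = Dune.
Equal: yes.

Dune; Dune; yes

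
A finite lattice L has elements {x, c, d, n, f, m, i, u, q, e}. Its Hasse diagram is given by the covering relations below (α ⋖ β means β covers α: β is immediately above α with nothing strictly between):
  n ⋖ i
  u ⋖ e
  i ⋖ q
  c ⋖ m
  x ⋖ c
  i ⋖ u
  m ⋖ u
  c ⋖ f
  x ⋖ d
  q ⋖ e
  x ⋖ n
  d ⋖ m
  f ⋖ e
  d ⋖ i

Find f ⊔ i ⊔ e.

Common upper bounds of {f, i, e}: e.
The least among these is e.

e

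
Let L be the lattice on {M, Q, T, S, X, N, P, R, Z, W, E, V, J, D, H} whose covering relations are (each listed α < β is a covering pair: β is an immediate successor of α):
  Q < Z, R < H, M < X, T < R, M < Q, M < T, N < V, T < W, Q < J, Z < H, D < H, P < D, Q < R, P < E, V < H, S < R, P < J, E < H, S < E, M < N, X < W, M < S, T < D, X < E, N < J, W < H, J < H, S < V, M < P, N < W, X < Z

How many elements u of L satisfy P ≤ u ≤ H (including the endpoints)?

The interval [P, H] = {D, E, H, J, P}, which has 5 elements.

5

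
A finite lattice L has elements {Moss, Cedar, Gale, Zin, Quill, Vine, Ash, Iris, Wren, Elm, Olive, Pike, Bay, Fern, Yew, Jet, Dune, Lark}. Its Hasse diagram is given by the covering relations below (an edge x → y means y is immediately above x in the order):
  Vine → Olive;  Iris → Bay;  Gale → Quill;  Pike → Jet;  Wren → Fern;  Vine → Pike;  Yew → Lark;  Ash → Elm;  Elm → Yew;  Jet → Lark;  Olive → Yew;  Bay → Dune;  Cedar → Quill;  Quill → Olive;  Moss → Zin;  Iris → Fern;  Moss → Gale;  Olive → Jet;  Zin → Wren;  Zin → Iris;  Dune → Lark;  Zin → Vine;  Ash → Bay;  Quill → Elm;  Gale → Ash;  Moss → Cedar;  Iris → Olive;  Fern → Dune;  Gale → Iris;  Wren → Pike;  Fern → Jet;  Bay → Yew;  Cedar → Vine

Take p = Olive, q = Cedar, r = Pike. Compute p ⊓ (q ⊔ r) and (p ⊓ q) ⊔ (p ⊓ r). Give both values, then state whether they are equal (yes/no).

Vine; Vine; yes

q ⊔ r = Pike, so p ⊓ (q ⊔ r) = Olive ⊓ Pike = Vine.
p ⊓ q = Cedar and p ⊓ r = Vine, so (p ⊓ q) ⊔ (p ⊓ r) = Cedar ⊔ Vine = Vine.
Equal: yes.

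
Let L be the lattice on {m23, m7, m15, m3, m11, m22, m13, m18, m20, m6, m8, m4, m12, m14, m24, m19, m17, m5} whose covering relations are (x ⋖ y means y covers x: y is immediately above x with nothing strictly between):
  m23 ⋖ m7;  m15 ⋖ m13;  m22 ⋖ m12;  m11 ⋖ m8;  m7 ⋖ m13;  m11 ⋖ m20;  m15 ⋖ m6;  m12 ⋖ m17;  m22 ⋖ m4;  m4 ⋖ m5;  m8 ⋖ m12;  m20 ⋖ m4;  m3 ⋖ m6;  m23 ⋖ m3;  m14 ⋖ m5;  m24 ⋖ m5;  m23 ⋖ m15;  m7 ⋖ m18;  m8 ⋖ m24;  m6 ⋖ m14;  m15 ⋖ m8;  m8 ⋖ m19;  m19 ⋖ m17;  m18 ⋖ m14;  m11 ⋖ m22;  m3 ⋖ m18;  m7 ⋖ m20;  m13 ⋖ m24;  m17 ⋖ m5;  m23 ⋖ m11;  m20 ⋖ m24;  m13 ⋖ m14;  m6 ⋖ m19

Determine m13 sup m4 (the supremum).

Common upper bounds of {m13, m4}: m5.
The least among these is m5.

m5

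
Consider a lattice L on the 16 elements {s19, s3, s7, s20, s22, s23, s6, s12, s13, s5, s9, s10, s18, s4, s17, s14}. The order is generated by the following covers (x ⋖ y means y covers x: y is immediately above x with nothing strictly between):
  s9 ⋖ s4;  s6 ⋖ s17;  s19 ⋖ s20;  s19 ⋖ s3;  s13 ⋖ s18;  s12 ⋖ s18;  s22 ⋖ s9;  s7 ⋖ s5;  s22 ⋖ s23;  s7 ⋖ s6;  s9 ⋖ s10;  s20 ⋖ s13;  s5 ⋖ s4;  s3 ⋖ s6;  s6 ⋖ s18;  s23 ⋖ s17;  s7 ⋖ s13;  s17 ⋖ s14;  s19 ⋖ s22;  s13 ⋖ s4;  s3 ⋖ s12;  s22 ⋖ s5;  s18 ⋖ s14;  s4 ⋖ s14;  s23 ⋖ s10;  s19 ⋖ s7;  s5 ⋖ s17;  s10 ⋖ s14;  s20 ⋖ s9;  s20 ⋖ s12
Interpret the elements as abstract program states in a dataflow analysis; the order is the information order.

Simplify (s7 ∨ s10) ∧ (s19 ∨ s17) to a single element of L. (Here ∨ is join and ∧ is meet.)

s17

s7 ∨ s10 = s14
s19 ∨ s17 = s17
s14 ∧ s17 = s17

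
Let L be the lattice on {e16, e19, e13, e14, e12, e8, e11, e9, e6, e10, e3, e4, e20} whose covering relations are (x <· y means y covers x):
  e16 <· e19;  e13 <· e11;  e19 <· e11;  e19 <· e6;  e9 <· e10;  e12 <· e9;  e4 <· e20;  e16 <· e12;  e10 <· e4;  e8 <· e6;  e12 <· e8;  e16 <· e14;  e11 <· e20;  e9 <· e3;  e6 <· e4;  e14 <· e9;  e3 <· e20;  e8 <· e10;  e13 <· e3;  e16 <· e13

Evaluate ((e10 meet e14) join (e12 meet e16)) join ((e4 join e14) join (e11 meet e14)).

e10 ∧ e14 = e14
e12 ∧ e16 = e16
e14 ∨ e16 = e14
e4 ∨ e14 = e4
e11 ∧ e14 = e16
e4 ∨ e16 = e4
e14 ∨ e4 = e4

e4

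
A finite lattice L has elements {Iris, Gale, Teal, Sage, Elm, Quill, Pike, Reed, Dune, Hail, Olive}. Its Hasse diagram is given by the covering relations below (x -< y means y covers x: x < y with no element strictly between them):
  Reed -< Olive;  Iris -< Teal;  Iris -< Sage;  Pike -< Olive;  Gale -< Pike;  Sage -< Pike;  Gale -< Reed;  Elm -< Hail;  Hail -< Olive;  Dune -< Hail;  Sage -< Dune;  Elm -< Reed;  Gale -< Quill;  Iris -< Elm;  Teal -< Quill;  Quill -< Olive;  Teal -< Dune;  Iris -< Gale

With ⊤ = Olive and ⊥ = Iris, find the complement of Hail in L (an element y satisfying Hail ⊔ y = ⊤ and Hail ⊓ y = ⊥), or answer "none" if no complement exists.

Gale

Need y with Hail ∨ y = Olive and Hail ∧ y = Iris.
Checking each element gives: Gale.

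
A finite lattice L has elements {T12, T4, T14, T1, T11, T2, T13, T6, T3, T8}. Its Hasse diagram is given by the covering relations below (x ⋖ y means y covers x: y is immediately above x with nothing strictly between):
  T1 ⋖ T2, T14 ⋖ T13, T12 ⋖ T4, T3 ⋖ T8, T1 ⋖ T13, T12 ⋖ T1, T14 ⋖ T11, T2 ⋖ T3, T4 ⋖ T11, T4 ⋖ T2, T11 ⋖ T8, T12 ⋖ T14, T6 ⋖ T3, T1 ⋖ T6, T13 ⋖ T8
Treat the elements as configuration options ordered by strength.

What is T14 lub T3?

T8

Common upper bounds of {T14, T3}: T8.
The least among these is T8.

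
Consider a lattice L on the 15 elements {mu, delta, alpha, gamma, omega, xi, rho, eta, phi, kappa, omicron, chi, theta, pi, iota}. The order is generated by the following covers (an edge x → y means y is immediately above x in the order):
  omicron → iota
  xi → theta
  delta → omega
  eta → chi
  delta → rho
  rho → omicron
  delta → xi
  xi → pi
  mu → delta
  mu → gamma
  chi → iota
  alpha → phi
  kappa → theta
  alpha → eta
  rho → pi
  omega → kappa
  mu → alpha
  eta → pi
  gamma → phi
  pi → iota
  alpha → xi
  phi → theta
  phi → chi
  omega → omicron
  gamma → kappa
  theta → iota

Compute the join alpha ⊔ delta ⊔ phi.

theta

Common upper bounds of {alpha, delta, phi}: iota, theta.
The least among these is theta.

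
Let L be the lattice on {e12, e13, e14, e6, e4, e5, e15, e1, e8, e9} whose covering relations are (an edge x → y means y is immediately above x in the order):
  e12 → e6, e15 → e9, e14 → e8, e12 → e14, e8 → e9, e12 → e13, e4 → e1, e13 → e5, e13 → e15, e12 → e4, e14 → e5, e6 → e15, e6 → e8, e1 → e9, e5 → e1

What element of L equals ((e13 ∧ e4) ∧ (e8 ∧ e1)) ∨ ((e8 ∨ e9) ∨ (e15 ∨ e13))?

e13 ∧ e4 = e12
e8 ∧ e1 = e14
e12 ∧ e14 = e12
e8 ∨ e9 = e9
e15 ∨ e13 = e15
e9 ∨ e15 = e9
e12 ∨ e9 = e9

e9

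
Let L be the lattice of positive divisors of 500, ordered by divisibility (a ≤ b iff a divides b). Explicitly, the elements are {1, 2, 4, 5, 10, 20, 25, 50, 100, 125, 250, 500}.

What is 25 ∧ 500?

Common lower bounds of {25, 500}: 1, 25, 5.
The greatest among these is 25.

25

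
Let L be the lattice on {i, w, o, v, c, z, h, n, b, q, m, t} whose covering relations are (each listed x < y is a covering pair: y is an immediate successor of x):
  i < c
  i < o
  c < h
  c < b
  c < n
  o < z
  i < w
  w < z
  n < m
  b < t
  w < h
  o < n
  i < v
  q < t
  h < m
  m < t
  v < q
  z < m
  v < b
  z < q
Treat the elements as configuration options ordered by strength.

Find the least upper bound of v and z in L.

Common upper bounds of {v, z}: q, t.
The least among these is q.

q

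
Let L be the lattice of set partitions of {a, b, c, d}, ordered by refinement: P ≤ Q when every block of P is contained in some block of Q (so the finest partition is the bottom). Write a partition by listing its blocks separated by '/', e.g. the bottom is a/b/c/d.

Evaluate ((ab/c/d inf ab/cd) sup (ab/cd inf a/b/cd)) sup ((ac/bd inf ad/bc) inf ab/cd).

ab/cd

ab/c/d ∧ ab/cd = ab/c/d
ab/cd ∧ a/b/cd = a/b/cd
ab/c/d ∨ a/b/cd = ab/cd
ac/bd ∧ ad/bc = a/b/c/d
a/b/c/d ∧ ab/cd = a/b/c/d
ab/cd ∨ a/b/c/d = ab/cd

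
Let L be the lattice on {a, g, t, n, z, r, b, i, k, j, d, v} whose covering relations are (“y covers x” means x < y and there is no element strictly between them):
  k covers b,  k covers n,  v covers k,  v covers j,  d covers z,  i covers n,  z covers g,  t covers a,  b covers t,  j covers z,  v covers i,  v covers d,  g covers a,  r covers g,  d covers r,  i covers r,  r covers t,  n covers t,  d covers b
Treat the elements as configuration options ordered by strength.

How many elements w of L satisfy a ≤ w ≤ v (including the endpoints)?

12

The interval [a, v] = {a, b, d, g, i, j, k, n, r, t, v, z}, which has 12 elements.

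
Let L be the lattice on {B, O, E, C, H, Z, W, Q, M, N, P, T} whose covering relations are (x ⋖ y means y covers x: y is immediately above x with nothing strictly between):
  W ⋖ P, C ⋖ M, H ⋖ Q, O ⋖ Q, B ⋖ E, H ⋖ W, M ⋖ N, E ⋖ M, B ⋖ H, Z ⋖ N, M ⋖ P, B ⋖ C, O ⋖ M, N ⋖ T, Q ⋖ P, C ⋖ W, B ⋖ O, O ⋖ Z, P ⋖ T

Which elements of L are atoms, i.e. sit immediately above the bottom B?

The atoms are exactly the elements that cover B: C, E, H, O.

C, E, H, O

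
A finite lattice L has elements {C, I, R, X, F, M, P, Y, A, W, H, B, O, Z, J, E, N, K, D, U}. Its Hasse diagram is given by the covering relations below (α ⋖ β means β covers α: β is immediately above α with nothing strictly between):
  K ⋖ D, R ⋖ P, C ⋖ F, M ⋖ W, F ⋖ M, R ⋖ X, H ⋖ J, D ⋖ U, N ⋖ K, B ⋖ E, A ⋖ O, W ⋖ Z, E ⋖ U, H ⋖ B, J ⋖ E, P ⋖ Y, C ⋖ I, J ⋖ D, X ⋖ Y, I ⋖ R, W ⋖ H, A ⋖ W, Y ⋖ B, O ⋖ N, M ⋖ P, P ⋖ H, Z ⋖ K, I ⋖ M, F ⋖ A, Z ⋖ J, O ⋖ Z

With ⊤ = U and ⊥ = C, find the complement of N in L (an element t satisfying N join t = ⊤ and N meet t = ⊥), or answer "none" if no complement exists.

X

Need t with N ∨ t = U and N ∧ t = C.
Checking each element gives: X.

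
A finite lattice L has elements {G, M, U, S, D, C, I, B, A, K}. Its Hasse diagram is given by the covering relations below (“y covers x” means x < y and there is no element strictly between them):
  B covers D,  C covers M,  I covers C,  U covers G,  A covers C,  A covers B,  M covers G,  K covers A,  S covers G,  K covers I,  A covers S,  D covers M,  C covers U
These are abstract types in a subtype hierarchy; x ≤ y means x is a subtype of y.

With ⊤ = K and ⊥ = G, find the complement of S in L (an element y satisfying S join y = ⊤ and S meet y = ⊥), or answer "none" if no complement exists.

I

Need y with S ∨ y = K and S ∧ y = G.
Checking each element gives: I.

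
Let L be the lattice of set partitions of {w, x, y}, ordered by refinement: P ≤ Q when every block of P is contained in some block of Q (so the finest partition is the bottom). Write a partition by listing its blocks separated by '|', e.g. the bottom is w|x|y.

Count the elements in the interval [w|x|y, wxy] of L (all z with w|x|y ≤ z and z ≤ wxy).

5

The interval [w|x|y, wxy] = {wxy, wx|y, wy|x, w|xy, w|x|y}, which has 5 elements.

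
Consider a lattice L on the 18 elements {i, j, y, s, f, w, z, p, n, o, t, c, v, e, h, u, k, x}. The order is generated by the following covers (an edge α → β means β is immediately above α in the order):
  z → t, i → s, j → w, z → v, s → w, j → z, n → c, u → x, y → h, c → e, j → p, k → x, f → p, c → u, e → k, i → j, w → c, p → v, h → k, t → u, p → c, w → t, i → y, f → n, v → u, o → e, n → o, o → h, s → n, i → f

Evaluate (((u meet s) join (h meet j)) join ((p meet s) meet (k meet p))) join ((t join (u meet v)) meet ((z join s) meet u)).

t

u ∧ s = s
h ∧ j = i
s ∨ i = s
p ∧ s = i
k ∧ p = p
i ∧ p = i
s ∨ i = s
u ∧ v = v
t ∨ v = u
z ∨ s = t
t ∧ u = t
u ∧ t = t
s ∨ t = t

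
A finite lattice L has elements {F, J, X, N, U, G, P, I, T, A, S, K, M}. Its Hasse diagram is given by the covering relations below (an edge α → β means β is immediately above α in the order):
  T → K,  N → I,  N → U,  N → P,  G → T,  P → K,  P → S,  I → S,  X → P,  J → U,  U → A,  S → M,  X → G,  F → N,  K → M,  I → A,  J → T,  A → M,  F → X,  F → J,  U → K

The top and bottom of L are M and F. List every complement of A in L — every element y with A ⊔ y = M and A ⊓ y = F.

Need y with A ∨ y = M and A ∧ y = F.
Checking each element gives: G, X.

G, X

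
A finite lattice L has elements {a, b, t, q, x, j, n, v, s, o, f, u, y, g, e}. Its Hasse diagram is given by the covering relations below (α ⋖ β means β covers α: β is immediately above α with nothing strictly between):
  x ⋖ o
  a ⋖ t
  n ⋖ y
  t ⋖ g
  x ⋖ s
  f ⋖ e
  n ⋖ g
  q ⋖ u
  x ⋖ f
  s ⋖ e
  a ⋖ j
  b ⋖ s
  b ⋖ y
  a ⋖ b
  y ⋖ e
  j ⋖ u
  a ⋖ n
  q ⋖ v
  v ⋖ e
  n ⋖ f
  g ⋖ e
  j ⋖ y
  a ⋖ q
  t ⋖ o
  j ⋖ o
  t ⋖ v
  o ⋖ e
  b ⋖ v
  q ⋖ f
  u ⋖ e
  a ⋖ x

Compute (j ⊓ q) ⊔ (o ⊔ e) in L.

e

j ∧ q = a
o ∨ e = e
a ∨ e = e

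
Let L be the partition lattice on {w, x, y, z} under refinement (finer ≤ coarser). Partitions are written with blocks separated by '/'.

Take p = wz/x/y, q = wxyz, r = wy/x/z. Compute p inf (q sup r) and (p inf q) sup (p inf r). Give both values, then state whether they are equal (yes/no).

wz/x/y; wz/x/y; yes

q sup r = wxyz, so p inf (q sup r) = wz/x/y inf wxyz = wz/x/y.
p inf q = wz/x/y and p inf r = w/x/y/z, so (p inf q) sup (p inf r) = wz/x/y sup w/x/y/z = wz/x/y.
Equal: yes.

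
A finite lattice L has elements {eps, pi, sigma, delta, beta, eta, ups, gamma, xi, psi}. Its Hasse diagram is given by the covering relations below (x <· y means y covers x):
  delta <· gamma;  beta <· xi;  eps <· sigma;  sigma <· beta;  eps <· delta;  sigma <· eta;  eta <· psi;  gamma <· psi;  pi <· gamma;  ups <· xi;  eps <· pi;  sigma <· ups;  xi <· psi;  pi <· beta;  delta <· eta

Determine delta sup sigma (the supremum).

eta

Common upper bounds of {delta, sigma}: eta, psi.
The least among these is eta.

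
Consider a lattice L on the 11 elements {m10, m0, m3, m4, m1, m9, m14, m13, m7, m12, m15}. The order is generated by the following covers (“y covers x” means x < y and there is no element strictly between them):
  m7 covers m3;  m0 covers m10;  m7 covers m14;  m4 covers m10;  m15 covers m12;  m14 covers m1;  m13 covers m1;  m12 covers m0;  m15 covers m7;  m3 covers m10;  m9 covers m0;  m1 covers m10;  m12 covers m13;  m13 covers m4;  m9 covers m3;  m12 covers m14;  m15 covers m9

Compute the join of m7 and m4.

Common upper bounds of {m7, m4}: m15.
The least among these is m15.

m15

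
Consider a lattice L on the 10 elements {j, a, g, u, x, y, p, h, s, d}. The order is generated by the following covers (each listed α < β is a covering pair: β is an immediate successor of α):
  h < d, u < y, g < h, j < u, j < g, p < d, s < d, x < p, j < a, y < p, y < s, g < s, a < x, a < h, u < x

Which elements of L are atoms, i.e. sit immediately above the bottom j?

The atoms are exactly the elements that cover j: a, g, u.

a, g, u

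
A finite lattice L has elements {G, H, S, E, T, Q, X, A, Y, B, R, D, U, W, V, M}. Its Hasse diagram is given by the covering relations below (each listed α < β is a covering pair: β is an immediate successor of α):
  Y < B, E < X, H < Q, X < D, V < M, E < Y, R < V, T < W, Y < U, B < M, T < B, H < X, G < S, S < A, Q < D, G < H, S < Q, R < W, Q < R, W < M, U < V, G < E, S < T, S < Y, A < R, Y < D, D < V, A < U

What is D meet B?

Y

Common lower bounds of {D, B}: E, G, S, Y.
The greatest among these is Y.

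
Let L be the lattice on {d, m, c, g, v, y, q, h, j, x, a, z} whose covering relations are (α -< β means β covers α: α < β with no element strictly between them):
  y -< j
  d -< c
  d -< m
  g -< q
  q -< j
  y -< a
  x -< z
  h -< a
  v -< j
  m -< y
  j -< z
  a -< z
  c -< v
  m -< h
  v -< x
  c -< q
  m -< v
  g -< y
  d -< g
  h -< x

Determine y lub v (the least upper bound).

j

Common upper bounds of {y, v}: j, z.
The least among these is j.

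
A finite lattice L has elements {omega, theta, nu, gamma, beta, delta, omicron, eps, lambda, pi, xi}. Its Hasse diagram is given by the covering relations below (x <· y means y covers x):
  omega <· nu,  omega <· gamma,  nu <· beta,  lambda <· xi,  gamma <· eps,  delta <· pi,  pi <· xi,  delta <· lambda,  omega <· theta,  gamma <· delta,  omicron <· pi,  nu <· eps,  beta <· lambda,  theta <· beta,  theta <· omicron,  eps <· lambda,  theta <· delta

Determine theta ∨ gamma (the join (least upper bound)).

delta

Common upper bounds of {theta, gamma}: delta, lambda, pi, xi.
The least among these is delta.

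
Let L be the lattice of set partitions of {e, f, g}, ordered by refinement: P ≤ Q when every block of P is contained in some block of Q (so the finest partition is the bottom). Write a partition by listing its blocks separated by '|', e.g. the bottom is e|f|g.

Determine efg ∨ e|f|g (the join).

The join of efg and e|f|g merges any blocks that overlap across the partitions, giving efg.

efg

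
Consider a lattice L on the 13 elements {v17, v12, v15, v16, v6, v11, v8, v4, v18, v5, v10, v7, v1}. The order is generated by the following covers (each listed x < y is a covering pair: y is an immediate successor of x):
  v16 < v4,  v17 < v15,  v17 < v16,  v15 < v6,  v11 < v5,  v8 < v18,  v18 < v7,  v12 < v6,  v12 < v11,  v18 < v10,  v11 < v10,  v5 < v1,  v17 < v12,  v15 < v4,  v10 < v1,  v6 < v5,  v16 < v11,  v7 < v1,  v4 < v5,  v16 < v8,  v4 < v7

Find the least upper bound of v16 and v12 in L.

v11

Common upper bounds of {v16, v12}: v1, v10, v11, v5.
The least among these is v11.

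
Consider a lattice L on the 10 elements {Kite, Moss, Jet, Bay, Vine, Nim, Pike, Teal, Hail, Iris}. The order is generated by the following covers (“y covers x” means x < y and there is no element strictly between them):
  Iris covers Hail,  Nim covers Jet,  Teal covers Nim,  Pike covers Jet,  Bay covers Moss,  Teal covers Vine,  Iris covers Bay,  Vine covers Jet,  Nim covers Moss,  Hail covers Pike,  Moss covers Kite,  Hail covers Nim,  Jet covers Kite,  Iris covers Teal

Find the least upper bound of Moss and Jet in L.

Common upper bounds of {Moss, Jet}: Hail, Iris, Nim, Teal.
The least among these is Nim.

Nim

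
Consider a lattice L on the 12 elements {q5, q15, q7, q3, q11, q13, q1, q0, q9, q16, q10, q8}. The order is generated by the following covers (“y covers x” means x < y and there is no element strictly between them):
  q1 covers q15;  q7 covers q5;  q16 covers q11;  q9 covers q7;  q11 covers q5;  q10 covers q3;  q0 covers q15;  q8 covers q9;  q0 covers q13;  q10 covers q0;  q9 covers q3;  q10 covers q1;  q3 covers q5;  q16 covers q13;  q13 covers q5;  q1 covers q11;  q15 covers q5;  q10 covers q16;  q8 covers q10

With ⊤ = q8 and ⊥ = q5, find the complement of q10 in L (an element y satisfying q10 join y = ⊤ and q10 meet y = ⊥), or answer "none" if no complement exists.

Need y with q10 ∨ y = q8 and q10 ∧ y = q5.
Checking each element gives: q7.

q7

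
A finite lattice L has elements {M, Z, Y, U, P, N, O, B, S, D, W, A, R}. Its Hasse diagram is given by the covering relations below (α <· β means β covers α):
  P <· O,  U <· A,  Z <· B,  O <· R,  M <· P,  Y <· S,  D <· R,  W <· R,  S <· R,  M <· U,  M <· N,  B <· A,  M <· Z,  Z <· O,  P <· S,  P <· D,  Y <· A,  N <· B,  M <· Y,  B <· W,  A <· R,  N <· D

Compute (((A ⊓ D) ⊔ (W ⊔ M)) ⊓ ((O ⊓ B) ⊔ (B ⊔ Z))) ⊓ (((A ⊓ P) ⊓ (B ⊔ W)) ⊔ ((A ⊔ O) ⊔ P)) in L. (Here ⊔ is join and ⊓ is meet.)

B

A ∧ D = N
W ∨ M = W
N ∨ W = W
O ∧ B = Z
B ∨ Z = B
Z ∨ B = B
W ∧ B = B
A ∧ P = M
B ∨ W = W
M ∧ W = M
A ∨ O = R
R ∨ P = R
M ∨ R = R
B ∧ R = B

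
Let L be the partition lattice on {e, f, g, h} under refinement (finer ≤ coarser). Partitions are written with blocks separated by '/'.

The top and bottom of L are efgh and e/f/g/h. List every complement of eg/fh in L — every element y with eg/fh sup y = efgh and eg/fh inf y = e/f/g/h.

Need y with eg/fh ∨ y = efgh and eg/fh ∧ y = e/f/g/h.
Checking each element gives: e/f/gh, e/fg/h, ef/g/h, ef/gh, eh/f/g, eh/fg.

e/f/gh, e/fg/h, ef/g/h, ef/gh, eh/f/g, eh/fg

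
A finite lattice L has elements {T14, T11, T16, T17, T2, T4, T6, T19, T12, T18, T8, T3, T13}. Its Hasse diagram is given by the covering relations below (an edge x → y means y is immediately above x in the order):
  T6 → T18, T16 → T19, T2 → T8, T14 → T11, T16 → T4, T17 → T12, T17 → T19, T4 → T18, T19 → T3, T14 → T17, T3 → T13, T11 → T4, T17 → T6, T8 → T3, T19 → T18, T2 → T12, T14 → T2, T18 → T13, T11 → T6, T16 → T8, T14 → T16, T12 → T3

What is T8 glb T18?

Common lower bounds of {T8, T18}: T14, T16.
The greatest among these is T16.

T16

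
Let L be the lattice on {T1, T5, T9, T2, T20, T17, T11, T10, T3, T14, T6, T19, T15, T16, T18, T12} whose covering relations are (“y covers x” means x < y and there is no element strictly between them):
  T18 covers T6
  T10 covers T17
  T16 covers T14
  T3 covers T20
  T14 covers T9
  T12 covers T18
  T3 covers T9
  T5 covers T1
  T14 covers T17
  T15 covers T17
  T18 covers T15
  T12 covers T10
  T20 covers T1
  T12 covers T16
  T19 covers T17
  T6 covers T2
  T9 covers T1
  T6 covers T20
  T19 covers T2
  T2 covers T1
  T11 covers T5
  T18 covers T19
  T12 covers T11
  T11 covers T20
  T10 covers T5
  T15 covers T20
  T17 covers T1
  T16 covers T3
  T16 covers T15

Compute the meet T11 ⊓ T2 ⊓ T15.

Common lower bounds of {T11, T2, T15}: T1.
The greatest among these is T1.

T1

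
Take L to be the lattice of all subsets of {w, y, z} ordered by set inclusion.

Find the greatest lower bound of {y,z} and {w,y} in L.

Common lower bounds of {{y,z}, {w,y}}: {y}, ∅.
The greatest among these is {y}.

{y}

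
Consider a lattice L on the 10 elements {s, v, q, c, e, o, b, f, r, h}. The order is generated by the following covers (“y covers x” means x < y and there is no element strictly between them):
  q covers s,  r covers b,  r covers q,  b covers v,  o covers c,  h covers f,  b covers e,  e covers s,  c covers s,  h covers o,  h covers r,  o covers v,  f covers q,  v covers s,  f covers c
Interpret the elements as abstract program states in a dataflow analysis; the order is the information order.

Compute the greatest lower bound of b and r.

Common lower bounds of {b, r}: b, e, s, v.
The greatest among these is b.

b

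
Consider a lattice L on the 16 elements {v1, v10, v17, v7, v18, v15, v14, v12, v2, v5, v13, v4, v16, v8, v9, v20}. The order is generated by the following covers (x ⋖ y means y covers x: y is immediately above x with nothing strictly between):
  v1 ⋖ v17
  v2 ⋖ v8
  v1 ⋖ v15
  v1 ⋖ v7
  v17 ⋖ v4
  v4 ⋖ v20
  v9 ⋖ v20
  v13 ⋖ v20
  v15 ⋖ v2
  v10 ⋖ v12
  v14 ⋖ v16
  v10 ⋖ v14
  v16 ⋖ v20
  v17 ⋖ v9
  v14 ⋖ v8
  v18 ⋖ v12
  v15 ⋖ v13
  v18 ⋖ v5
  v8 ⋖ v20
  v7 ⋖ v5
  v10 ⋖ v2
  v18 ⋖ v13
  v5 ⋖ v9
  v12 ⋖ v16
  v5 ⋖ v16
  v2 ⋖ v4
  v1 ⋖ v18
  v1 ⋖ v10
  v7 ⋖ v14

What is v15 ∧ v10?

v1

Common lower bounds of {v15, v10}: v1.
The greatest among these is v1.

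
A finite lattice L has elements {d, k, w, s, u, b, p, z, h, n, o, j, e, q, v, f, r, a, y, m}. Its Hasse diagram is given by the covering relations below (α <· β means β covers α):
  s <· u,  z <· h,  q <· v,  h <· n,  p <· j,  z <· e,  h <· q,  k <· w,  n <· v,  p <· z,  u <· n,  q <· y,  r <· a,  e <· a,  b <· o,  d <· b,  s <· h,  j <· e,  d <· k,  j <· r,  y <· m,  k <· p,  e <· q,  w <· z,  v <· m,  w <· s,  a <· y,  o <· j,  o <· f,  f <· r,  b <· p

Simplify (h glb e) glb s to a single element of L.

w

h ∧ e = z
z ∧ s = w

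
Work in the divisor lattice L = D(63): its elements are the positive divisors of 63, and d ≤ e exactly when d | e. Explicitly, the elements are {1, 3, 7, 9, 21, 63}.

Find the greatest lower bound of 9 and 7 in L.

1

In the divisibility order, the meet is the greatest common divisor: gcd(9, 7) = 1.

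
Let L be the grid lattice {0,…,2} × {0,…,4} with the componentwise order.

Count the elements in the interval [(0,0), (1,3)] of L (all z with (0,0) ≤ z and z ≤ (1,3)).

8

The interval [(0,0), (1,3)] = {(0,0), (0,1), (0,2), (0,3), (1,0), (1,1), (1,2), (1,3)}, which has 8 elements.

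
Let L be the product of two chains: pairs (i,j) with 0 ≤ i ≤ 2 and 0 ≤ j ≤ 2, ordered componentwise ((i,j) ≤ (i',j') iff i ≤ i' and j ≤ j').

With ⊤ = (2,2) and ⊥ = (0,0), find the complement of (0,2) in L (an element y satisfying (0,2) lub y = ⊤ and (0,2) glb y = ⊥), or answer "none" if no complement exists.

(2,0)

Need y with (0,2) ∨ y = (2,2) and (0,2) ∧ y = (0,0).
Checking each element gives: (2,0).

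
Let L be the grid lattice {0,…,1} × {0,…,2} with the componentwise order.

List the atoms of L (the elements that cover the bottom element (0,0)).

(0,1), (1,0)

The atoms are exactly the elements that cover (0,0): (0,1), (1,0).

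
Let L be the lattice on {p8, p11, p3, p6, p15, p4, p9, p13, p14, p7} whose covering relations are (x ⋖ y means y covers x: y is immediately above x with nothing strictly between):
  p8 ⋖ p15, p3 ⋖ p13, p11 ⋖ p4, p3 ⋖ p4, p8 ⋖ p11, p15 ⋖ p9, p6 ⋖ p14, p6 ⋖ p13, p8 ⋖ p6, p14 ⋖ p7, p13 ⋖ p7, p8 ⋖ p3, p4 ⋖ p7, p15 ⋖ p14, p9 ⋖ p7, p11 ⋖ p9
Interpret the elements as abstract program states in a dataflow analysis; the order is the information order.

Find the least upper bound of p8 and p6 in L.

Common upper bounds of {p8, p6}: p13, p14, p6, p7.
The least among these is p6.

p6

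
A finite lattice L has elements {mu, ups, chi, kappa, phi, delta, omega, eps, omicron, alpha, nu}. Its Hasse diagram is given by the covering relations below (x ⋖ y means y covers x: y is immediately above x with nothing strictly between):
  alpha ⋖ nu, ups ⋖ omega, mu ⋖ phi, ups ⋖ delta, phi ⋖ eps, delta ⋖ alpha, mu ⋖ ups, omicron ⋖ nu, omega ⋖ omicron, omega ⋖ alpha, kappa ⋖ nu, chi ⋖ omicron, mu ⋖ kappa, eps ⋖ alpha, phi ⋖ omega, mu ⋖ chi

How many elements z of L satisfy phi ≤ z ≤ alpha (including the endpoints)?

4

The interval [phi, alpha] = {alpha, eps, omega, phi}, which has 4 elements.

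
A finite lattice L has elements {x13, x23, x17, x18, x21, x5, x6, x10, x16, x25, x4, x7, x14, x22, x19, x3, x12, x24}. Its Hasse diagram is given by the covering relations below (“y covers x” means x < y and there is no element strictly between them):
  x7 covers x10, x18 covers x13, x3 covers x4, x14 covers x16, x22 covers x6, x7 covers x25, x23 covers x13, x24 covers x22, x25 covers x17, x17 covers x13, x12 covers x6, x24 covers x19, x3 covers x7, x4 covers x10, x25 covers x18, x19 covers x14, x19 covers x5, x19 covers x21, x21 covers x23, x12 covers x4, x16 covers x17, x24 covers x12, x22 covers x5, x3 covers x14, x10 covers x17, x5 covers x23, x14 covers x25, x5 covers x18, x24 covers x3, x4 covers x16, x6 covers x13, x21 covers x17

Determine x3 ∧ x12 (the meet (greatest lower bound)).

x4

Common lower bounds of {x3, x12}: x10, x13, x16, x17, x4.
The greatest among these is x4.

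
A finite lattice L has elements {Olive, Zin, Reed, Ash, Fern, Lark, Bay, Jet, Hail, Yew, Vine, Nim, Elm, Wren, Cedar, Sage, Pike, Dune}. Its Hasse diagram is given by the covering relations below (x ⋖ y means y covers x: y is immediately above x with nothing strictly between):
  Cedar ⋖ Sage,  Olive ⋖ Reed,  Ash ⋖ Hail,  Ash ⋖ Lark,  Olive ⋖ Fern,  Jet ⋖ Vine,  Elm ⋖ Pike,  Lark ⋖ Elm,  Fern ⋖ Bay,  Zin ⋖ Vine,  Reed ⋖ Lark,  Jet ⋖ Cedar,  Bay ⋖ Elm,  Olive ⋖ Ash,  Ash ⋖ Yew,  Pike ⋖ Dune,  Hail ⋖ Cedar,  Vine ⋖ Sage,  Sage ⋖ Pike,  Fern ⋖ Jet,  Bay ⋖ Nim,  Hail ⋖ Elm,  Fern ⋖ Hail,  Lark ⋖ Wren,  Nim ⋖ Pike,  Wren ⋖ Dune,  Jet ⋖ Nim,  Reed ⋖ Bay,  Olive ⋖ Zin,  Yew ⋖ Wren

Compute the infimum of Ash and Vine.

Common lower bounds of {Ash, Vine}: Olive.
The greatest among these is Olive.

Olive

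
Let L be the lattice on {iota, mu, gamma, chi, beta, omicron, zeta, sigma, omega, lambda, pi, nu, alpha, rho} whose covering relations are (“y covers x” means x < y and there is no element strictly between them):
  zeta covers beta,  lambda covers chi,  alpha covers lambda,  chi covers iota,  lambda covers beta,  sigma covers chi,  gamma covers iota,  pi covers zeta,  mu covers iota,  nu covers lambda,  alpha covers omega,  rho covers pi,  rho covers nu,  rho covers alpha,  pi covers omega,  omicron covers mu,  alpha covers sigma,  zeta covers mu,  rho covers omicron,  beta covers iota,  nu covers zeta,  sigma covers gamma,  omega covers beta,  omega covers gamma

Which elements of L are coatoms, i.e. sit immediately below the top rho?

alpha, nu, omicron, pi

The coatoms are exactly the elements covered by rho: alpha, nu, omicron, pi.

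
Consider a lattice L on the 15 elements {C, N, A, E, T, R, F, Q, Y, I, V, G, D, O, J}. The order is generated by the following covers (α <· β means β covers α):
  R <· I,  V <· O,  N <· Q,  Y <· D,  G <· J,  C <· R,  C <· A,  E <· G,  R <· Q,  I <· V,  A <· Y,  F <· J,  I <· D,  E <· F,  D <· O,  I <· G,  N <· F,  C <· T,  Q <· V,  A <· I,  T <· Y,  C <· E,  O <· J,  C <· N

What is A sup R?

I

Common upper bounds of {A, R}: D, G, I, J, O, V.
The least among these is I.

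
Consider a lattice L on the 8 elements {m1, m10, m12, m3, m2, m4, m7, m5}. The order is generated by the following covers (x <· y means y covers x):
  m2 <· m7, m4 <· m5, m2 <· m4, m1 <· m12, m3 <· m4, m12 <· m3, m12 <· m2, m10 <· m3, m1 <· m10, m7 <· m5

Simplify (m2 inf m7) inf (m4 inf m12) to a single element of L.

m2 ∧ m7 = m2
m4 ∧ m12 = m12
m2 ∧ m12 = m12

m12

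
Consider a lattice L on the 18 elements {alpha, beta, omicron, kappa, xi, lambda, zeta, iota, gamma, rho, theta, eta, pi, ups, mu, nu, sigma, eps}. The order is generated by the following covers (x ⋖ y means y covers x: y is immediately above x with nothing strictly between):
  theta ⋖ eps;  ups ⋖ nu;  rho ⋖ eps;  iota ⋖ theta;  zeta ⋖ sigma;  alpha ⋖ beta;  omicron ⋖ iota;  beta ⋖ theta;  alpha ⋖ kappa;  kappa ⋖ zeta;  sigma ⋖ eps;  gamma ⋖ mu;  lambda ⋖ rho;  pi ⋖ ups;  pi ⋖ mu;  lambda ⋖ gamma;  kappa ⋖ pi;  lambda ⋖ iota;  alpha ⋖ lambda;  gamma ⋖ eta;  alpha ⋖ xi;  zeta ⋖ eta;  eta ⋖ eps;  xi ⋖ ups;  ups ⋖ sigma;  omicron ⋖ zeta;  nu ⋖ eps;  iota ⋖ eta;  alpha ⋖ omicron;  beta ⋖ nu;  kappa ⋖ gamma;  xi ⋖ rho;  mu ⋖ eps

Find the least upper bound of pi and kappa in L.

Common upper bounds of {pi, kappa}: eps, mu, nu, pi, sigma, ups.
The least among these is pi.

pi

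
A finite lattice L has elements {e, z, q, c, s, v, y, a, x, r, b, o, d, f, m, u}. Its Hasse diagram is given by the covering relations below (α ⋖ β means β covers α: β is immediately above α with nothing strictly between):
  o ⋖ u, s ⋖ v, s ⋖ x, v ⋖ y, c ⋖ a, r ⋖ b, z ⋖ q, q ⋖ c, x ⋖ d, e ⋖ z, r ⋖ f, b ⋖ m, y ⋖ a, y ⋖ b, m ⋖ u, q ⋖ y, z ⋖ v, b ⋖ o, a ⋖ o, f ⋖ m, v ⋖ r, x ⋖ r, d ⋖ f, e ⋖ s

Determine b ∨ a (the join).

Common upper bounds of {b, a}: o, u.
The least among these is o.

o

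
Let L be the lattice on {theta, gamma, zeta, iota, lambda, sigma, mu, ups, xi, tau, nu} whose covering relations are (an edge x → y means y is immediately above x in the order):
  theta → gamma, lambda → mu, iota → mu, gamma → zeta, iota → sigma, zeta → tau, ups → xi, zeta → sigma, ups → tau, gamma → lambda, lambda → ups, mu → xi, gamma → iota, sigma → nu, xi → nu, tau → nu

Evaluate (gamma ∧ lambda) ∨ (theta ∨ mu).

gamma ∧ lambda = gamma
theta ∨ mu = mu
gamma ∨ mu = mu

mu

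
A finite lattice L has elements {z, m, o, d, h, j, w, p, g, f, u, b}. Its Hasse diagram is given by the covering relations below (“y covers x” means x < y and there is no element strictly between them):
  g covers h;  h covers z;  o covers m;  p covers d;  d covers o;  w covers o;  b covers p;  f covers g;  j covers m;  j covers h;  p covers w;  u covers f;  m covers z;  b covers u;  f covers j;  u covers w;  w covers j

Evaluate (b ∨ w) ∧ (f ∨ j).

b ∨ w = b
f ∨ j = f
b ∧ f = f

f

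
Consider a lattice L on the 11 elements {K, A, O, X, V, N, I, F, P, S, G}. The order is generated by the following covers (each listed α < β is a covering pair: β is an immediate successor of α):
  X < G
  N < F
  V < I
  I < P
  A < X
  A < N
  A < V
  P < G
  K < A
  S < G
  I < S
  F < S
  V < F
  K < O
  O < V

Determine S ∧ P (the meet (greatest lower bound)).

I

Common lower bounds of {S, P}: A, I, K, O, V.
The greatest among these is I.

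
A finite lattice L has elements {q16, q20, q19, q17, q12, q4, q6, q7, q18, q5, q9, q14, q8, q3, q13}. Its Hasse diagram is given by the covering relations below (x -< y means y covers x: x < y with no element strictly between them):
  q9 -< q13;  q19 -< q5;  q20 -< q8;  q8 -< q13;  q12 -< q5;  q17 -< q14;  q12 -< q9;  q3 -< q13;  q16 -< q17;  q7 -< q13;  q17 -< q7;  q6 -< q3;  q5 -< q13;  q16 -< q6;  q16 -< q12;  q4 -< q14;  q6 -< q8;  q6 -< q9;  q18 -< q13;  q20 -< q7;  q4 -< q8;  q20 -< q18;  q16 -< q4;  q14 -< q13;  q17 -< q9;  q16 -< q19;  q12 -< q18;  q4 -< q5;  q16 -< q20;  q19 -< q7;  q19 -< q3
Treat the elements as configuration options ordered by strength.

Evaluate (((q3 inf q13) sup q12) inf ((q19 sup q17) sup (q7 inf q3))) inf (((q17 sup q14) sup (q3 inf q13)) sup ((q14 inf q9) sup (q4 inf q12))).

q7

q3 ∧ q13 = q3
q3 ∨ q12 = q13
q19 ∨ q17 = q7
q7 ∧ q3 = q19
q7 ∨ q19 = q7
q13 ∧ q7 = q7
q17 ∨ q14 = q14
q3 ∧ q13 = q3
q14 ∨ q3 = q13
q14 ∧ q9 = q17
q4 ∧ q12 = q16
q17 ∨ q16 = q17
q13 ∨ q17 = q13
q7 ∧ q13 = q7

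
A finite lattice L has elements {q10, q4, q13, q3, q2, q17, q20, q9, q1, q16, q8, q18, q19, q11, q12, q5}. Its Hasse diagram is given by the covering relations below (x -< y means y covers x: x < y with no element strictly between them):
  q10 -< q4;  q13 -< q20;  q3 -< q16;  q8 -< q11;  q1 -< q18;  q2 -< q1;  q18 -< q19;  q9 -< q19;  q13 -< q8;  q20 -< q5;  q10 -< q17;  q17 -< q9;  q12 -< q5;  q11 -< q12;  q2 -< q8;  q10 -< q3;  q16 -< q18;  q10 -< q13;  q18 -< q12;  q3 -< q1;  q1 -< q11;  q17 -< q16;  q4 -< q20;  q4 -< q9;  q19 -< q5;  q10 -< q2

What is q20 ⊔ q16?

q5

Common upper bounds of {q20, q16}: q5.
The least among these is q5.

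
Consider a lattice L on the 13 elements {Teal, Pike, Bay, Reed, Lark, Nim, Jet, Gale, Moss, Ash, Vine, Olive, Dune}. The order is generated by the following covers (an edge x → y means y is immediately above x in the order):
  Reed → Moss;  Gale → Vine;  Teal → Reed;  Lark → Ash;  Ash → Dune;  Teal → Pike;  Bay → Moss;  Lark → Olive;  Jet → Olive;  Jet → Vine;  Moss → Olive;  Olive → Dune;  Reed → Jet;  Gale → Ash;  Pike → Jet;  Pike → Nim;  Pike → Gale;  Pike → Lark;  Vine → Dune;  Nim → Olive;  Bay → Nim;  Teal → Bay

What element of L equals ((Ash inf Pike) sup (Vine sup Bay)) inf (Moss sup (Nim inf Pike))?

Olive

Ash ∧ Pike = Pike
Vine ∨ Bay = Dune
Pike ∨ Dune = Dune
Nim ∧ Pike = Pike
Moss ∨ Pike = Olive
Dune ∧ Olive = Olive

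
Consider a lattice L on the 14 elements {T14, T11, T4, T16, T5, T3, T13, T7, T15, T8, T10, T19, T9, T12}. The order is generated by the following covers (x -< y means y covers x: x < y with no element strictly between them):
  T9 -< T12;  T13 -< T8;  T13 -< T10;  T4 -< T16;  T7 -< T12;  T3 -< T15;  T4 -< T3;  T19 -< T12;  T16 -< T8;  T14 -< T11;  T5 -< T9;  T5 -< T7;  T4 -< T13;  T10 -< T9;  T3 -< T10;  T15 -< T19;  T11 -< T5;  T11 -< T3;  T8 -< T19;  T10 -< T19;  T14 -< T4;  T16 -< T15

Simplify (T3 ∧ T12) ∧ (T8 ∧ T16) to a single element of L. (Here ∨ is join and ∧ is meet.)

T4

T3 ∧ T12 = T3
T8 ∧ T16 = T16
T3 ∧ T16 = T4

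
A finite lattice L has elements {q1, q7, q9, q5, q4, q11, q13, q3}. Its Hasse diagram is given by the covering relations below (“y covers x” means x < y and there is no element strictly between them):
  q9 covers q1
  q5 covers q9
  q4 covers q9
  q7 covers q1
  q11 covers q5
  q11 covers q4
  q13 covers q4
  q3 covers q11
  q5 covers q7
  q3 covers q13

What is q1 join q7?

Common upper bounds of {q1, q7}: q11, q3, q5, q7.
The least among these is q7.

q7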